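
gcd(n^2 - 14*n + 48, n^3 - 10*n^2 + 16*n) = n - 8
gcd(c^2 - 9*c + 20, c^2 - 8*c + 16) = c - 4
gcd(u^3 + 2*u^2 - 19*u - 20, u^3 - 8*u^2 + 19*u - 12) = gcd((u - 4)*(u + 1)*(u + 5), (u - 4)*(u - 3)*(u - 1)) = u - 4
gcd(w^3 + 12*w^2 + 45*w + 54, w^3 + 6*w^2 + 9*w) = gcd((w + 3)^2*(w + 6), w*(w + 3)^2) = w^2 + 6*w + 9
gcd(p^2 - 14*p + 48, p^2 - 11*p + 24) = p - 8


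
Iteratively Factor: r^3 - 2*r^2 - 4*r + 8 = (r - 2)*(r^2 - 4) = (r - 2)^2*(r + 2)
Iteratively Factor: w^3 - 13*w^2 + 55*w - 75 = (w - 5)*(w^2 - 8*w + 15) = (w - 5)^2*(w - 3)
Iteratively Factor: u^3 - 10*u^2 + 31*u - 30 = (u - 2)*(u^2 - 8*u + 15) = (u - 3)*(u - 2)*(u - 5)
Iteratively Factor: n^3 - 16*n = (n + 4)*(n^2 - 4*n) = (n - 4)*(n + 4)*(n)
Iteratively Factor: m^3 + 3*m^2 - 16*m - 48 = (m - 4)*(m^2 + 7*m + 12) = (m - 4)*(m + 3)*(m + 4)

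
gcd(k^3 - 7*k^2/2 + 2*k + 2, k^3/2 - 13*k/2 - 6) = 1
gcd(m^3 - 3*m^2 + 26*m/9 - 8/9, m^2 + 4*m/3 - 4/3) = m - 2/3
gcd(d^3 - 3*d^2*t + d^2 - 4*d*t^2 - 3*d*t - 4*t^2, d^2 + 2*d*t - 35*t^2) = 1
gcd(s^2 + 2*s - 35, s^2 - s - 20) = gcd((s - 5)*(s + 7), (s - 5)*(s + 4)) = s - 5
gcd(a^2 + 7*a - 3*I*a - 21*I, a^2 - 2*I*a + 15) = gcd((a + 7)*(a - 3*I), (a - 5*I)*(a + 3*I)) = 1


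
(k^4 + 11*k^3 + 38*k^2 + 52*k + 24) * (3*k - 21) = 3*k^5 + 12*k^4 - 117*k^3 - 642*k^2 - 1020*k - 504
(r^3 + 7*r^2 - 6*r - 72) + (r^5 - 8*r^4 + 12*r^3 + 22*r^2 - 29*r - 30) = r^5 - 8*r^4 + 13*r^3 + 29*r^2 - 35*r - 102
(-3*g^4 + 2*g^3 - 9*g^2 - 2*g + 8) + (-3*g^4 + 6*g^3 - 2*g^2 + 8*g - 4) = -6*g^4 + 8*g^3 - 11*g^2 + 6*g + 4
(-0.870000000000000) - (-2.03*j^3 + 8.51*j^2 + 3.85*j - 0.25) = 2.03*j^3 - 8.51*j^2 - 3.85*j - 0.62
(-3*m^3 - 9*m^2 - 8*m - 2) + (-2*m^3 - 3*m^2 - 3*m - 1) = -5*m^3 - 12*m^2 - 11*m - 3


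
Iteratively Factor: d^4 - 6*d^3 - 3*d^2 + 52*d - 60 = (d - 2)*(d^3 - 4*d^2 - 11*d + 30) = (d - 2)*(d + 3)*(d^2 - 7*d + 10) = (d - 2)^2*(d + 3)*(d - 5)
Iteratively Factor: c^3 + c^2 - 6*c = (c - 2)*(c^2 + 3*c) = c*(c - 2)*(c + 3)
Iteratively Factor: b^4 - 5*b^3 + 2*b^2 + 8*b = (b)*(b^3 - 5*b^2 + 2*b + 8) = b*(b - 2)*(b^2 - 3*b - 4) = b*(b - 4)*(b - 2)*(b + 1)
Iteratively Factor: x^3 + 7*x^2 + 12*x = (x + 3)*(x^2 + 4*x) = x*(x + 3)*(x + 4)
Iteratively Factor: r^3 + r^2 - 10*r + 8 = (r - 1)*(r^2 + 2*r - 8) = (r - 1)*(r + 4)*(r - 2)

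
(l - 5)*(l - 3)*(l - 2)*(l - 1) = l^4 - 11*l^3 + 41*l^2 - 61*l + 30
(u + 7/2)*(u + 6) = u^2 + 19*u/2 + 21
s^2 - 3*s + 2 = (s - 2)*(s - 1)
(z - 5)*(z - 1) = z^2 - 6*z + 5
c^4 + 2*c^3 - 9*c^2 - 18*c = c*(c - 3)*(c + 2)*(c + 3)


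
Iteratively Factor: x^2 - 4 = (x - 2)*(x + 2)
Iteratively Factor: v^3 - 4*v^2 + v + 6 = (v - 3)*(v^2 - v - 2) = (v - 3)*(v - 2)*(v + 1)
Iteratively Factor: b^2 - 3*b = (b)*(b - 3)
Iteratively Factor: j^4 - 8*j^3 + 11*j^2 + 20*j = (j + 1)*(j^3 - 9*j^2 + 20*j) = (j - 4)*(j + 1)*(j^2 - 5*j) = j*(j - 4)*(j + 1)*(j - 5)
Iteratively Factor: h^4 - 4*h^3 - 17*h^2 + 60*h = (h - 3)*(h^3 - h^2 - 20*h) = (h - 5)*(h - 3)*(h^2 + 4*h) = (h - 5)*(h - 3)*(h + 4)*(h)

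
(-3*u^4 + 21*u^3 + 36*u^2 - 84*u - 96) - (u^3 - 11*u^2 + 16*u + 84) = -3*u^4 + 20*u^3 + 47*u^2 - 100*u - 180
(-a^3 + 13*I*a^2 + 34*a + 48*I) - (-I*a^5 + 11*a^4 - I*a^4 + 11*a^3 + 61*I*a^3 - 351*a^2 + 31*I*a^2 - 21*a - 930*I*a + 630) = I*a^5 - 11*a^4 + I*a^4 - 12*a^3 - 61*I*a^3 + 351*a^2 - 18*I*a^2 + 55*a + 930*I*a - 630 + 48*I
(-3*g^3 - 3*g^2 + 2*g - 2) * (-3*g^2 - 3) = 9*g^5 + 9*g^4 + 3*g^3 + 15*g^2 - 6*g + 6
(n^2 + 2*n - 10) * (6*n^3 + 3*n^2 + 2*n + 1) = 6*n^5 + 15*n^4 - 52*n^3 - 25*n^2 - 18*n - 10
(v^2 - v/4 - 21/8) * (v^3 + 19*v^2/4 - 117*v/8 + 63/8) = v^5 + 9*v^4/2 - 295*v^3/16 - 15*v^2/16 + 2331*v/64 - 1323/64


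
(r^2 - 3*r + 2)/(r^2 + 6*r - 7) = (r - 2)/(r + 7)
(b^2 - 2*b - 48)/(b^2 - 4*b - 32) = (b + 6)/(b + 4)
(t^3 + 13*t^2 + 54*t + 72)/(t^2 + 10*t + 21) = (t^2 + 10*t + 24)/(t + 7)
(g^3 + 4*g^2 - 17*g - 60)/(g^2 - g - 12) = g + 5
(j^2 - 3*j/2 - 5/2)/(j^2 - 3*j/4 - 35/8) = 4*(j + 1)/(4*j + 7)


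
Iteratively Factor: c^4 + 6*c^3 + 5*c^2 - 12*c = (c + 3)*(c^3 + 3*c^2 - 4*c) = (c - 1)*(c + 3)*(c^2 + 4*c) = c*(c - 1)*(c + 3)*(c + 4)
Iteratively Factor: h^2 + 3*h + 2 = (h + 2)*(h + 1)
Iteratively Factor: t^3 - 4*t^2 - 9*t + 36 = (t + 3)*(t^2 - 7*t + 12) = (t - 4)*(t + 3)*(t - 3)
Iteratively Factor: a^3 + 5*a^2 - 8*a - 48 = (a - 3)*(a^2 + 8*a + 16) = (a - 3)*(a + 4)*(a + 4)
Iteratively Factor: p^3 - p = (p + 1)*(p^2 - p) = (p - 1)*(p + 1)*(p)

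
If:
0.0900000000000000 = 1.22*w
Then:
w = 0.07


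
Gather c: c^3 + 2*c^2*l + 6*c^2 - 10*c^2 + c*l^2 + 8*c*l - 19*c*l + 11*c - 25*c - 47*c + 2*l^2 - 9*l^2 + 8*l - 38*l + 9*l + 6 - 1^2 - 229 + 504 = c^3 + c^2*(2*l - 4) + c*(l^2 - 11*l - 61) - 7*l^2 - 21*l + 280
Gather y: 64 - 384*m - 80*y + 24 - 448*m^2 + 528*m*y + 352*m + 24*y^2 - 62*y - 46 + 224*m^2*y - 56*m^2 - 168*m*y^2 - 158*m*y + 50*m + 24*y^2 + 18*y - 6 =-504*m^2 + 18*m + y^2*(48 - 168*m) + y*(224*m^2 + 370*m - 124) + 36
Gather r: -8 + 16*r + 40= 16*r + 32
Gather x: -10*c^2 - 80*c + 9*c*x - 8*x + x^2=-10*c^2 - 80*c + x^2 + x*(9*c - 8)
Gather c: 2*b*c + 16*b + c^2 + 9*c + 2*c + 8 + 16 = 16*b + c^2 + c*(2*b + 11) + 24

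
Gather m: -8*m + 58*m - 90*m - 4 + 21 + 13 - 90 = -40*m - 60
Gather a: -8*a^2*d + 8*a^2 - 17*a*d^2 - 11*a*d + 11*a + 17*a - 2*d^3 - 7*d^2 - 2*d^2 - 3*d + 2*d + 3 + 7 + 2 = a^2*(8 - 8*d) + a*(-17*d^2 - 11*d + 28) - 2*d^3 - 9*d^2 - d + 12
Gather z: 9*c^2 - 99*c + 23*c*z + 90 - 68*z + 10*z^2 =9*c^2 - 99*c + 10*z^2 + z*(23*c - 68) + 90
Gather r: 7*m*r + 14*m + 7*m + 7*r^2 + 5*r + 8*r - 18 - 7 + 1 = 21*m + 7*r^2 + r*(7*m + 13) - 24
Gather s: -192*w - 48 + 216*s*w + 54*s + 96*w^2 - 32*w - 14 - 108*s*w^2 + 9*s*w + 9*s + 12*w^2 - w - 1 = s*(-108*w^2 + 225*w + 63) + 108*w^2 - 225*w - 63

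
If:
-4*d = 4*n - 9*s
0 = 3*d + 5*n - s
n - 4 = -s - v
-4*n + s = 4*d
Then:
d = 0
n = 0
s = 0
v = 4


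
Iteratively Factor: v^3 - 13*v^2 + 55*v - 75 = (v - 3)*(v^2 - 10*v + 25) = (v - 5)*(v - 3)*(v - 5)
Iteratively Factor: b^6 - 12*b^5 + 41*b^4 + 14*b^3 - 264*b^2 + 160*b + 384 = (b + 1)*(b^5 - 13*b^4 + 54*b^3 - 40*b^2 - 224*b + 384) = (b - 4)*(b + 1)*(b^4 - 9*b^3 + 18*b^2 + 32*b - 96) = (b - 4)*(b + 1)*(b + 2)*(b^3 - 11*b^2 + 40*b - 48) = (b - 4)^2*(b + 1)*(b + 2)*(b^2 - 7*b + 12) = (b - 4)^3*(b + 1)*(b + 2)*(b - 3)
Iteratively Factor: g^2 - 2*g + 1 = (g - 1)*(g - 1)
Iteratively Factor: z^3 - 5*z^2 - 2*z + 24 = (z + 2)*(z^2 - 7*z + 12) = (z - 4)*(z + 2)*(z - 3)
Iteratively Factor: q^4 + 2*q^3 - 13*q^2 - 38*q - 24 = (q + 3)*(q^3 - q^2 - 10*q - 8) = (q + 1)*(q + 3)*(q^2 - 2*q - 8) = (q + 1)*(q + 2)*(q + 3)*(q - 4)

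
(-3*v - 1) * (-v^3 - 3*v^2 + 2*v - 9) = 3*v^4 + 10*v^3 - 3*v^2 + 25*v + 9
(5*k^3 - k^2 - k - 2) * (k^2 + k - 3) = 5*k^5 + 4*k^4 - 17*k^3 + k + 6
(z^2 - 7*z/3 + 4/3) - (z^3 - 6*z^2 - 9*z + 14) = -z^3 + 7*z^2 + 20*z/3 - 38/3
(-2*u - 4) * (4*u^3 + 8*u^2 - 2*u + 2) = -8*u^4 - 32*u^3 - 28*u^2 + 4*u - 8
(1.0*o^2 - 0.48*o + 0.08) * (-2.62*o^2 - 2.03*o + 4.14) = -2.62*o^4 - 0.7724*o^3 + 4.9048*o^2 - 2.1496*o + 0.3312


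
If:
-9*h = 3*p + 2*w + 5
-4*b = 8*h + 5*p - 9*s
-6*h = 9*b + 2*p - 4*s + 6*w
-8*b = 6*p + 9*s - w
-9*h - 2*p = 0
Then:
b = 4420/3739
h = 1426/3739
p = -6417/3739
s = -333/3739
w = -6139/3739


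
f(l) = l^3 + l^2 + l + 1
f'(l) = 3*l^2 + 2*l + 1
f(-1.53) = -1.77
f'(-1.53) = 4.96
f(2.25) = 19.70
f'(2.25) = 20.69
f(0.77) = 2.82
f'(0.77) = 4.32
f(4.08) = 89.64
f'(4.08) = 59.10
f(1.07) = 4.44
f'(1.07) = 6.57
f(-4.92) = -98.81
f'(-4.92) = 63.78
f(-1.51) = -1.67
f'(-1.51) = 4.82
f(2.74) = 31.82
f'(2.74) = 29.00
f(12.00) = 1885.00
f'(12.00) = 457.00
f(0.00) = 1.00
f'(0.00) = 1.00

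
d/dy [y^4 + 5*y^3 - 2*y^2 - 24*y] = 4*y^3 + 15*y^2 - 4*y - 24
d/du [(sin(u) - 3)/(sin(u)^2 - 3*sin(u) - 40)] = (6*sin(u) + cos(u)^2 - 50)*cos(u)/((sin(u) - 8)^2*(sin(u) + 5)^2)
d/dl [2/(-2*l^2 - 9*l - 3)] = 2*(4*l + 9)/(2*l^2 + 9*l + 3)^2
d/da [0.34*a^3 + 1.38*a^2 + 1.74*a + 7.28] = 1.02*a^2 + 2.76*a + 1.74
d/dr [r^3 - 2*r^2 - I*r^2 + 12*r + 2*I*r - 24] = 3*r^2 - 4*r - 2*I*r + 12 + 2*I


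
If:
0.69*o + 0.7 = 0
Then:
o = -1.01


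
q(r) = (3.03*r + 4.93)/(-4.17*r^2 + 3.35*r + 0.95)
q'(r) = (3.03*r + 4.93)*(8.34*r - 3.35)/(-4.17*r^2 + 3.35*r + 0.95)^2 + 3.03/(-4.17*r^2 + 3.35*r + 0.95)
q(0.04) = 4.69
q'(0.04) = -10.32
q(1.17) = -10.10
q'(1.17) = 73.57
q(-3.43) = 0.09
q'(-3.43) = -0.00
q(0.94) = 18.77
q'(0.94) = 210.68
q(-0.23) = -103.01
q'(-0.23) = -13280.15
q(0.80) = 7.65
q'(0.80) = 29.59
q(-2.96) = 0.09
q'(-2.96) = -0.01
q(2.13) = -1.05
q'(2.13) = 1.12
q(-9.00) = 0.06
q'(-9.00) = 0.00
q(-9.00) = 0.06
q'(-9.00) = 0.00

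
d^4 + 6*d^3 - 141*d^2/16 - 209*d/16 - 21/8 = (d - 2)*(d + 1/4)*(d + 3/4)*(d + 7)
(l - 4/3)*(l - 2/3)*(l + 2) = l^3 - 28*l/9 + 16/9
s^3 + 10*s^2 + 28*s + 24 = (s + 2)^2*(s + 6)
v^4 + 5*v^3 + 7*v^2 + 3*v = v*(v + 1)^2*(v + 3)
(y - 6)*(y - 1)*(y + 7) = y^3 - 43*y + 42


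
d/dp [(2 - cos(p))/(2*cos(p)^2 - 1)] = (8*cos(p) - cos(2*p) - 2)*sin(p)/cos(2*p)^2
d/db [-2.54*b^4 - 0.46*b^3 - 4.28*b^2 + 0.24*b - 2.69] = -10.16*b^3 - 1.38*b^2 - 8.56*b + 0.24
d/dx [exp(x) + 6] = exp(x)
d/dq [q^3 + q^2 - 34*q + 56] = 3*q^2 + 2*q - 34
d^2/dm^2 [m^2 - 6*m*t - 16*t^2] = 2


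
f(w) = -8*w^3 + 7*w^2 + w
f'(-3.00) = -257.00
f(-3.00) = 276.00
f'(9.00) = -1817.00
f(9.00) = -5256.00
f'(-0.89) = -30.47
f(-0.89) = 10.29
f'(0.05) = 1.64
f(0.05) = 0.07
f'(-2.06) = -129.69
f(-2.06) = 97.58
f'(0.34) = 2.99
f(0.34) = 0.83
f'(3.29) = -212.72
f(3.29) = -205.83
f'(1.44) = -28.61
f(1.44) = -7.93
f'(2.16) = -80.73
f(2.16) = -45.80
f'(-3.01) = -258.58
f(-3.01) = 278.58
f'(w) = -24*w^2 + 14*w + 1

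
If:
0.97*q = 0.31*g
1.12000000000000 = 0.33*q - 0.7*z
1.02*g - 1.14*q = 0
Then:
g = 0.00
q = 0.00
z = -1.60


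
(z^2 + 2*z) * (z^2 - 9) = z^4 + 2*z^3 - 9*z^2 - 18*z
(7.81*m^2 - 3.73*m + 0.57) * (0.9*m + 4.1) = 7.029*m^3 + 28.664*m^2 - 14.78*m + 2.337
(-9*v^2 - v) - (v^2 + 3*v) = -10*v^2 - 4*v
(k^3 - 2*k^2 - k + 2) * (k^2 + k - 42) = k^5 - k^4 - 45*k^3 + 85*k^2 + 44*k - 84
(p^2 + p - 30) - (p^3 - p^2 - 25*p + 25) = -p^3 + 2*p^2 + 26*p - 55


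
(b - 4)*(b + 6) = b^2 + 2*b - 24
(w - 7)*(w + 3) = w^2 - 4*w - 21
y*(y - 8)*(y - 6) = y^3 - 14*y^2 + 48*y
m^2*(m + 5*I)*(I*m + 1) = I*m^4 - 4*m^3 + 5*I*m^2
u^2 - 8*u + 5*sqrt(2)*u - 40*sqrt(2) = (u - 8)*(u + 5*sqrt(2))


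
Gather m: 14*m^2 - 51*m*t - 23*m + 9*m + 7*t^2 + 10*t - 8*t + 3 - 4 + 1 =14*m^2 + m*(-51*t - 14) + 7*t^2 + 2*t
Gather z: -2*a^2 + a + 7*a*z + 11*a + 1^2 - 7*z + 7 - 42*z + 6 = -2*a^2 + 12*a + z*(7*a - 49) + 14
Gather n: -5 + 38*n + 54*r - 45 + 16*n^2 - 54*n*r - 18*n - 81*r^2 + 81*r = 16*n^2 + n*(20 - 54*r) - 81*r^2 + 135*r - 50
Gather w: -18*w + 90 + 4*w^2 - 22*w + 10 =4*w^2 - 40*w + 100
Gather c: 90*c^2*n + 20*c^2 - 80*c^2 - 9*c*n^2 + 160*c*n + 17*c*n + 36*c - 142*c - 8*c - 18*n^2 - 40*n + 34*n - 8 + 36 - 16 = c^2*(90*n - 60) + c*(-9*n^2 + 177*n - 114) - 18*n^2 - 6*n + 12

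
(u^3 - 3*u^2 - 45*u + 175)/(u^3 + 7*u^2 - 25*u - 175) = (u - 5)/(u + 5)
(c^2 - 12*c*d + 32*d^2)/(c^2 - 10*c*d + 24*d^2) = (c - 8*d)/(c - 6*d)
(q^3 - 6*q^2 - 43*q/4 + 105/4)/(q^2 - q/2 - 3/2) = (2*q^2 - 9*q - 35)/(2*(q + 1))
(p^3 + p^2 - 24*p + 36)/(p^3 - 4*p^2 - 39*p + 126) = (p - 2)/(p - 7)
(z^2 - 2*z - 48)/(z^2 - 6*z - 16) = (z + 6)/(z + 2)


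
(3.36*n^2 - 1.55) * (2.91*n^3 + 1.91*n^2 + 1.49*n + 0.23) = 9.7776*n^5 + 6.4176*n^4 + 0.4959*n^3 - 2.1877*n^2 - 2.3095*n - 0.3565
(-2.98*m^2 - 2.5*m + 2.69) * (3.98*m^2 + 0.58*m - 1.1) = -11.8604*m^4 - 11.6784*m^3 + 12.5342*m^2 + 4.3102*m - 2.959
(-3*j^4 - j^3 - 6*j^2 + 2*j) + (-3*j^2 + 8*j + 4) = -3*j^4 - j^3 - 9*j^2 + 10*j + 4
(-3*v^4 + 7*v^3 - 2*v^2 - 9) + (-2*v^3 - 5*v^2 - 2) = -3*v^4 + 5*v^3 - 7*v^2 - 11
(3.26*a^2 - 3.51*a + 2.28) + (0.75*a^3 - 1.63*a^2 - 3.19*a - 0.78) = 0.75*a^3 + 1.63*a^2 - 6.7*a + 1.5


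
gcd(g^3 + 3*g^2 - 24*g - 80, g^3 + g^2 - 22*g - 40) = g^2 - g - 20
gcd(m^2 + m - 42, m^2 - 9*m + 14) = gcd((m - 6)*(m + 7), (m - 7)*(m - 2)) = 1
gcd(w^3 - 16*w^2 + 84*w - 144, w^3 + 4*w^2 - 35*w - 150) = w - 6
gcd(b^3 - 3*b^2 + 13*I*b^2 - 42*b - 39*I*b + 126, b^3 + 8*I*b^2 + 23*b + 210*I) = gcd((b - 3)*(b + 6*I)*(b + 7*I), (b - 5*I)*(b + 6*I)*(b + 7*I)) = b^2 + 13*I*b - 42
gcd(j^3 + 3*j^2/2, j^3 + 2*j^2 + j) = j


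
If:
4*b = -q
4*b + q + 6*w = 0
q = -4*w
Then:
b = 0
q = 0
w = 0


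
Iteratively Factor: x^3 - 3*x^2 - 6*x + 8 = (x - 4)*(x^2 + x - 2) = (x - 4)*(x + 2)*(x - 1)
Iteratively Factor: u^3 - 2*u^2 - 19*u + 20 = (u - 5)*(u^2 + 3*u - 4) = (u - 5)*(u + 4)*(u - 1)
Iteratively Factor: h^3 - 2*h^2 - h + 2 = (h + 1)*(h^2 - 3*h + 2) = (h - 1)*(h + 1)*(h - 2)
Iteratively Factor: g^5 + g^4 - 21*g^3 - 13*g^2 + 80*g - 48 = (g + 3)*(g^4 - 2*g^3 - 15*g^2 + 32*g - 16) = (g - 4)*(g + 3)*(g^3 + 2*g^2 - 7*g + 4) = (g - 4)*(g - 1)*(g + 3)*(g^2 + 3*g - 4) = (g - 4)*(g - 1)^2*(g + 3)*(g + 4)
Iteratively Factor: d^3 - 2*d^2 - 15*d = (d)*(d^2 - 2*d - 15) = d*(d + 3)*(d - 5)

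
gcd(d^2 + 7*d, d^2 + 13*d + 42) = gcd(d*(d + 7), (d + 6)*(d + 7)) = d + 7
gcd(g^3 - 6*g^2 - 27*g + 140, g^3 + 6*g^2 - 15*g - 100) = g^2 + g - 20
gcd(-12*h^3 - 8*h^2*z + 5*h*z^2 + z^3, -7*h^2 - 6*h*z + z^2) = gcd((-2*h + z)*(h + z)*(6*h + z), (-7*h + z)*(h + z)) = h + z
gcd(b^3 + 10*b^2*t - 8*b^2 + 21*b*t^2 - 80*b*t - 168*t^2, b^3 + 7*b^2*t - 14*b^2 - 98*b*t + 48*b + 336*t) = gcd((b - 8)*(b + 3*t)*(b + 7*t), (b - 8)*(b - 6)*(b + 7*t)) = b^2 + 7*b*t - 8*b - 56*t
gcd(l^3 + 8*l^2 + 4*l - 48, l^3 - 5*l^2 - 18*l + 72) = l + 4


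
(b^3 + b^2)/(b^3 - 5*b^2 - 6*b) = b/(b - 6)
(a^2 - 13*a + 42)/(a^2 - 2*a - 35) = (a - 6)/(a + 5)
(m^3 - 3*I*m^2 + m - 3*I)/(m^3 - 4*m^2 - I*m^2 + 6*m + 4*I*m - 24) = (m^2 + 1)/(m^2 + 2*m*(-2 + I) - 8*I)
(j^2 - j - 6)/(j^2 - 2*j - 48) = (-j^2 + j + 6)/(-j^2 + 2*j + 48)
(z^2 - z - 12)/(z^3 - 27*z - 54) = (z - 4)/(z^2 - 3*z - 18)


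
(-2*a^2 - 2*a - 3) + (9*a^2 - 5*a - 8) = 7*a^2 - 7*a - 11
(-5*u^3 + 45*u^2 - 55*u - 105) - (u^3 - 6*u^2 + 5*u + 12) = -6*u^3 + 51*u^2 - 60*u - 117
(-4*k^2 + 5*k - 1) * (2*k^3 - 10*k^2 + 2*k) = -8*k^5 + 50*k^4 - 60*k^3 + 20*k^2 - 2*k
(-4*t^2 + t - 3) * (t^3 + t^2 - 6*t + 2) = -4*t^5 - 3*t^4 + 22*t^3 - 17*t^2 + 20*t - 6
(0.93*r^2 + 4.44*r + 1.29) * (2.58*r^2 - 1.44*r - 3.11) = 2.3994*r^4 + 10.116*r^3 - 5.9577*r^2 - 15.666*r - 4.0119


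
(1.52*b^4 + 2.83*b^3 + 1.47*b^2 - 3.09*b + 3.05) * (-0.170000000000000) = -0.2584*b^4 - 0.4811*b^3 - 0.2499*b^2 + 0.5253*b - 0.5185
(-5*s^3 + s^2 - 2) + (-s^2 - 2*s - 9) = -5*s^3 - 2*s - 11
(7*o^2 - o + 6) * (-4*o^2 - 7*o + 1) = -28*o^4 - 45*o^3 - 10*o^2 - 43*o + 6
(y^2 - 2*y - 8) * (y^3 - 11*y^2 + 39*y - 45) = y^5 - 13*y^4 + 53*y^3 - 35*y^2 - 222*y + 360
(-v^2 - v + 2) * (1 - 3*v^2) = 3*v^4 + 3*v^3 - 7*v^2 - v + 2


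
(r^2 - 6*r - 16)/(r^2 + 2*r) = (r - 8)/r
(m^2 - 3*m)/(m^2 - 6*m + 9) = m/(m - 3)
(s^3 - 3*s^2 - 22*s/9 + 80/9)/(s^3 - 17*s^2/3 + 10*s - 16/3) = (s + 5/3)/(s - 1)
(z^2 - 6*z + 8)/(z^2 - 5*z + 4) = (z - 2)/(z - 1)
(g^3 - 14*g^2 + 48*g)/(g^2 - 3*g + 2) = g*(g^2 - 14*g + 48)/(g^2 - 3*g + 2)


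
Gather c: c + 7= c + 7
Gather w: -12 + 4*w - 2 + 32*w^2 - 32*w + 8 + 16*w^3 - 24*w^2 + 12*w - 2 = 16*w^3 + 8*w^2 - 16*w - 8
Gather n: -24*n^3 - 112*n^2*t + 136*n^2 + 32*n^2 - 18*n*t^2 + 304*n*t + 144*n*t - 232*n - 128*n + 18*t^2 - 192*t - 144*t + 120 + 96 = -24*n^3 + n^2*(168 - 112*t) + n*(-18*t^2 + 448*t - 360) + 18*t^2 - 336*t + 216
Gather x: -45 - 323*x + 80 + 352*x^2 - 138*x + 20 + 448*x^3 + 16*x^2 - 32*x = 448*x^3 + 368*x^2 - 493*x + 55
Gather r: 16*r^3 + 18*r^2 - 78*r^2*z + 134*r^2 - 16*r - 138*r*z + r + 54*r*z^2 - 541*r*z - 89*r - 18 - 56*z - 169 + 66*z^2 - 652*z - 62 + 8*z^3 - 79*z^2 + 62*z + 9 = 16*r^3 + r^2*(152 - 78*z) + r*(54*z^2 - 679*z - 104) + 8*z^3 - 13*z^2 - 646*z - 240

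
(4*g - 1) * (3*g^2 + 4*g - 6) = 12*g^3 + 13*g^2 - 28*g + 6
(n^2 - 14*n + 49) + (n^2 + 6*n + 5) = 2*n^2 - 8*n + 54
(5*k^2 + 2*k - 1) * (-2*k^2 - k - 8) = -10*k^4 - 9*k^3 - 40*k^2 - 15*k + 8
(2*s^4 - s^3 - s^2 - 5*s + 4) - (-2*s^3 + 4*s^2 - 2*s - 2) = 2*s^4 + s^3 - 5*s^2 - 3*s + 6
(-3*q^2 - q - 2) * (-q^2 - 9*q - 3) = 3*q^4 + 28*q^3 + 20*q^2 + 21*q + 6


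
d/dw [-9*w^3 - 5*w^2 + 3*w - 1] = -27*w^2 - 10*w + 3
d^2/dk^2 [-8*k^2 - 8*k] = -16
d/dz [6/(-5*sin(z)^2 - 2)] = 120*sin(2*z)/(9 - 5*cos(2*z))^2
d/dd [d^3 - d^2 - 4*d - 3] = 3*d^2 - 2*d - 4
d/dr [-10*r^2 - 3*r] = -20*r - 3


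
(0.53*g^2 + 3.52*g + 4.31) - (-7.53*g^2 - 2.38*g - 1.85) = 8.06*g^2 + 5.9*g + 6.16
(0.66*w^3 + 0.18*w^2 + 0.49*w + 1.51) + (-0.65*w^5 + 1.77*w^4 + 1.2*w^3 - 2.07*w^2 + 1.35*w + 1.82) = -0.65*w^5 + 1.77*w^4 + 1.86*w^3 - 1.89*w^2 + 1.84*w + 3.33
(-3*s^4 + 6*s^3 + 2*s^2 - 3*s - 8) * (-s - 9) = 3*s^5 + 21*s^4 - 56*s^3 - 15*s^2 + 35*s + 72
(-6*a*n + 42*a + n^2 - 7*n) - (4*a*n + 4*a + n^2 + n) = -10*a*n + 38*a - 8*n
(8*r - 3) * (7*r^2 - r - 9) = 56*r^3 - 29*r^2 - 69*r + 27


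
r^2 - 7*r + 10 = (r - 5)*(r - 2)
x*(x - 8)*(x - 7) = x^3 - 15*x^2 + 56*x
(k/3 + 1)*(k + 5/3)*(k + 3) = k^3/3 + 23*k^2/9 + 19*k/3 + 5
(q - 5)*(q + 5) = q^2 - 25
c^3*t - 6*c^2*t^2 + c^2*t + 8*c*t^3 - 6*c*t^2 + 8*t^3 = (c - 4*t)*(c - 2*t)*(c*t + t)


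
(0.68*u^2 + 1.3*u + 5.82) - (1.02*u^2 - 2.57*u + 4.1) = -0.34*u^2 + 3.87*u + 1.72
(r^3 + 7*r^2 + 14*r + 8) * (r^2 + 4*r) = r^5 + 11*r^4 + 42*r^3 + 64*r^2 + 32*r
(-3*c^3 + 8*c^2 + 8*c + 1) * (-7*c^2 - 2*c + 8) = 21*c^5 - 50*c^4 - 96*c^3 + 41*c^2 + 62*c + 8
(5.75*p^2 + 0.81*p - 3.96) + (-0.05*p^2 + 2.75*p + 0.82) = 5.7*p^2 + 3.56*p - 3.14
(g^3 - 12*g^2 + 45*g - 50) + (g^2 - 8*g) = g^3 - 11*g^2 + 37*g - 50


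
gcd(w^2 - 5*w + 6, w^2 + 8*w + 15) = 1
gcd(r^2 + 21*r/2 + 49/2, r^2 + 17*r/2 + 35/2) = r + 7/2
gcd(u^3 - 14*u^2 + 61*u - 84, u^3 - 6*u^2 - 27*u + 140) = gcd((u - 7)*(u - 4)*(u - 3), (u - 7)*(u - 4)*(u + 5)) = u^2 - 11*u + 28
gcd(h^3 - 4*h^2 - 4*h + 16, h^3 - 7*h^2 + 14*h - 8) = h^2 - 6*h + 8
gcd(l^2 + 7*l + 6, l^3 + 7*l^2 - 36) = l + 6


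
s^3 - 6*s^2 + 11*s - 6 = (s - 3)*(s - 2)*(s - 1)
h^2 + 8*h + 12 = (h + 2)*(h + 6)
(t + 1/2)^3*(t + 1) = t^4 + 5*t^3/2 + 9*t^2/4 + 7*t/8 + 1/8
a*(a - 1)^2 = a^3 - 2*a^2 + a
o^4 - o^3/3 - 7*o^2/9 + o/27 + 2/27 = (o - 1)*(o - 1/3)*(o + 1/3)*(o + 2/3)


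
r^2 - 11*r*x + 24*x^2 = (r - 8*x)*(r - 3*x)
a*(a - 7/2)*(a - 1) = a^3 - 9*a^2/2 + 7*a/2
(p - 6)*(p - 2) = p^2 - 8*p + 12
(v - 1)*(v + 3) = v^2 + 2*v - 3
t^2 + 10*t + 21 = (t + 3)*(t + 7)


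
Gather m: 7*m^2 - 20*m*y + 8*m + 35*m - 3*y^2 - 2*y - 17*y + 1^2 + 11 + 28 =7*m^2 + m*(43 - 20*y) - 3*y^2 - 19*y + 40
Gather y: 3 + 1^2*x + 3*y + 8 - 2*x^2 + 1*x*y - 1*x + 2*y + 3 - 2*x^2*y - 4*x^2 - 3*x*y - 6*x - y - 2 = -6*x^2 - 6*x + y*(-2*x^2 - 2*x + 4) + 12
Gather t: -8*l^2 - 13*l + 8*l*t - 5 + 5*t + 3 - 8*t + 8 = -8*l^2 - 13*l + t*(8*l - 3) + 6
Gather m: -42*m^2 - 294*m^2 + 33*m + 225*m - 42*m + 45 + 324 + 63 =-336*m^2 + 216*m + 432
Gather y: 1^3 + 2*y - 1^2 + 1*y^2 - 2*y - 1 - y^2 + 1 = 0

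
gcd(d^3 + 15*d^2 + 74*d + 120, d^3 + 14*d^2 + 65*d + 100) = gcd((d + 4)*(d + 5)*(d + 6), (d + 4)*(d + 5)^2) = d^2 + 9*d + 20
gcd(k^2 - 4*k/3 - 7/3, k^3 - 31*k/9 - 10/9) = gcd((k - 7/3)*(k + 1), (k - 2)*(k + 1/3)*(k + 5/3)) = 1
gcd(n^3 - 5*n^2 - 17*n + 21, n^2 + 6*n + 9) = n + 3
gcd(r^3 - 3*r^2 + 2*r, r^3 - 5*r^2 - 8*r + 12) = r - 1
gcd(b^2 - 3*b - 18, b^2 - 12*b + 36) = b - 6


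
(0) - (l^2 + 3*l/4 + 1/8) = -l^2 - 3*l/4 - 1/8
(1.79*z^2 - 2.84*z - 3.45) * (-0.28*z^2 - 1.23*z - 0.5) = -0.5012*z^4 - 1.4065*z^3 + 3.5642*z^2 + 5.6635*z + 1.725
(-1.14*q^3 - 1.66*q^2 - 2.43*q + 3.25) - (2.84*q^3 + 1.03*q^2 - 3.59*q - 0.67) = -3.98*q^3 - 2.69*q^2 + 1.16*q + 3.92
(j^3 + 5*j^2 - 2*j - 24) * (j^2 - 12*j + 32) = j^5 - 7*j^4 - 30*j^3 + 160*j^2 + 224*j - 768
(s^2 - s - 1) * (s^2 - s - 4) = s^4 - 2*s^3 - 4*s^2 + 5*s + 4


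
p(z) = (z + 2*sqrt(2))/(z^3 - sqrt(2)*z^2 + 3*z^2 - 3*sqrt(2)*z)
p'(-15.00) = 0.00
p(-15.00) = 0.00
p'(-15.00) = 0.00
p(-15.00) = 0.00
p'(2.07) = -1.42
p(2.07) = 0.71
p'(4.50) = -0.04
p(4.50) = 0.07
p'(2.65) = -0.35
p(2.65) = 0.30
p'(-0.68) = 1.29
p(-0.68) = 0.65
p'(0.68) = 0.18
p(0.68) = -1.91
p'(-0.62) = 1.57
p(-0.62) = 0.74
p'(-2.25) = 0.10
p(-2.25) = 0.09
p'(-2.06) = 0.12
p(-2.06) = 0.11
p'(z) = (z + 2*sqrt(2))*(-3*z^2 - 6*z + 2*sqrt(2)*z + 3*sqrt(2))/(z^3 - sqrt(2)*z^2 + 3*z^2 - 3*sqrt(2)*z)^2 + 1/(z^3 - sqrt(2)*z^2 + 3*z^2 - 3*sqrt(2)*z) = (z*(z^2 - sqrt(2)*z + 3*z - 3*sqrt(2)) - (z + 2*sqrt(2))*(3*z^2 - 2*sqrt(2)*z + 6*z - 3*sqrt(2)))/(z^2*(z^2 - sqrt(2)*z + 3*z - 3*sqrt(2))^2)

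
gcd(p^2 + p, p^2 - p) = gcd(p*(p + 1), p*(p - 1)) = p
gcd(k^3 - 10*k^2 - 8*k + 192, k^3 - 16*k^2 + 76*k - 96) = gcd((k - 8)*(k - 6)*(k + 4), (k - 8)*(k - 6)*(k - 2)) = k^2 - 14*k + 48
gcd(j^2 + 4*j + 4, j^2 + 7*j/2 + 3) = j + 2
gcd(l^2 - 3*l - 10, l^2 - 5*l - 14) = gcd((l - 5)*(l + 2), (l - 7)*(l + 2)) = l + 2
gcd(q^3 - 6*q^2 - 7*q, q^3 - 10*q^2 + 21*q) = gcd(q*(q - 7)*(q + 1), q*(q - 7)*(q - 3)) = q^2 - 7*q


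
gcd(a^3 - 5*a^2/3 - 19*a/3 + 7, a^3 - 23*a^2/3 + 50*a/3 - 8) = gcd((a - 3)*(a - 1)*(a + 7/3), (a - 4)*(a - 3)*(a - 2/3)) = a - 3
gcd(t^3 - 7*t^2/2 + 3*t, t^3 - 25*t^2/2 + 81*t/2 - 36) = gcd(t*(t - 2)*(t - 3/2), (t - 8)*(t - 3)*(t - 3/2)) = t - 3/2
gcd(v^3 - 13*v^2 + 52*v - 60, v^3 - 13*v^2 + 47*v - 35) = v - 5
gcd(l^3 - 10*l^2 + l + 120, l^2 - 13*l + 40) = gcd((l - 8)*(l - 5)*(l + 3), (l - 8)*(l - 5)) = l^2 - 13*l + 40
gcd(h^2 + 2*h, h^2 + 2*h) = h^2 + 2*h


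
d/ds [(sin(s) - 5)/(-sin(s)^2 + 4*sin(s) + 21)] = (sin(s)^2 - 10*sin(s) + 41)*cos(s)/((sin(s) - 7)^2*(sin(s) + 3)^2)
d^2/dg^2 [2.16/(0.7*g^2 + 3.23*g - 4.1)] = (-2.1168*g^2 - 9.76752*g + 2.16*(1.4*g + 3.23)*(2.8*g + 6.46) + 12.3984)/(0.7*g^2 + 3.23*g - 4.1)^3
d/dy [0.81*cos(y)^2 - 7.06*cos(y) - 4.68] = (7.06 - 1.62*cos(y))*sin(y)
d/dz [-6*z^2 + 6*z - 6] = 6 - 12*z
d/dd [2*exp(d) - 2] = 2*exp(d)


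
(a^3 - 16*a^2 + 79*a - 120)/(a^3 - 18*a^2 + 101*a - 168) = (a - 5)/(a - 7)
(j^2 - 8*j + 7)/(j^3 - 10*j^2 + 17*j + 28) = (j - 1)/(j^2 - 3*j - 4)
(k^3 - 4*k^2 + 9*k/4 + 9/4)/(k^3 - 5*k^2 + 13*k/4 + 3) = (k - 3)/(k - 4)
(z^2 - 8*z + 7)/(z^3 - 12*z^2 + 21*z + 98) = (z - 1)/(z^2 - 5*z - 14)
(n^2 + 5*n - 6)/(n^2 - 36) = (n - 1)/(n - 6)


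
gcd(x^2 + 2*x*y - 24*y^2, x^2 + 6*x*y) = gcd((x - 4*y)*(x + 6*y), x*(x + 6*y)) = x + 6*y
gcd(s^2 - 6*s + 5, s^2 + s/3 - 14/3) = 1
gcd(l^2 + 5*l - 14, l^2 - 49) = l + 7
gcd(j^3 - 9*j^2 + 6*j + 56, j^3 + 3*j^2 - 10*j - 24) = j + 2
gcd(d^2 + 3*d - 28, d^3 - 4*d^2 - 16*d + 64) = d - 4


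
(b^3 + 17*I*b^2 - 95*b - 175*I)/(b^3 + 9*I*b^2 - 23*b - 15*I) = (b^2 + 12*I*b - 35)/(b^2 + 4*I*b - 3)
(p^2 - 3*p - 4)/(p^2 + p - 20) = (p + 1)/(p + 5)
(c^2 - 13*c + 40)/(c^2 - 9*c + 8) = (c - 5)/(c - 1)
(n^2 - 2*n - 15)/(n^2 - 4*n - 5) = (n + 3)/(n + 1)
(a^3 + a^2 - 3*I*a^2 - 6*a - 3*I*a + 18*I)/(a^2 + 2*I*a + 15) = (a^2 + a - 6)/(a + 5*I)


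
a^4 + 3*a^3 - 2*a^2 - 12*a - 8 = (a - 2)*(a + 1)*(a + 2)^2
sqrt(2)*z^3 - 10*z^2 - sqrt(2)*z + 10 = (z - 1)*(z - 5*sqrt(2))*(sqrt(2)*z + sqrt(2))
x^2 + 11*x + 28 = (x + 4)*(x + 7)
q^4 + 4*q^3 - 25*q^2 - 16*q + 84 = (q - 3)*(q - 2)*(q + 2)*(q + 7)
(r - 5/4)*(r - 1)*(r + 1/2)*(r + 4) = r^4 + 9*r^3/4 - 55*r^2/8 + 9*r/8 + 5/2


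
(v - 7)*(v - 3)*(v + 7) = v^3 - 3*v^2 - 49*v + 147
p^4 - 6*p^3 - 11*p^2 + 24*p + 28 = (p - 7)*(p - 2)*(p + 1)*(p + 2)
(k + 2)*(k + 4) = k^2 + 6*k + 8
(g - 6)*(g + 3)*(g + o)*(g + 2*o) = g^4 + 3*g^3*o - 3*g^3 + 2*g^2*o^2 - 9*g^2*o - 18*g^2 - 6*g*o^2 - 54*g*o - 36*o^2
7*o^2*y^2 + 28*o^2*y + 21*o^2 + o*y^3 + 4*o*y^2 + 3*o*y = (7*o + y)*(y + 3)*(o*y + o)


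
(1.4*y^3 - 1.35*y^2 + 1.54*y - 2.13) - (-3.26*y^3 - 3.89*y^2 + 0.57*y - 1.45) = 4.66*y^3 + 2.54*y^2 + 0.97*y - 0.68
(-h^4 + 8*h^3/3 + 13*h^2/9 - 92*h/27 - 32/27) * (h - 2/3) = -h^5 + 10*h^4/3 - h^3/3 - 118*h^2/27 + 88*h/81 + 64/81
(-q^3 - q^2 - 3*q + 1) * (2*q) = -2*q^4 - 2*q^3 - 6*q^2 + 2*q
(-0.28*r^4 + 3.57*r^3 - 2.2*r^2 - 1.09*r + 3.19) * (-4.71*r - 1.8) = 1.3188*r^5 - 16.3107*r^4 + 3.936*r^3 + 9.0939*r^2 - 13.0629*r - 5.742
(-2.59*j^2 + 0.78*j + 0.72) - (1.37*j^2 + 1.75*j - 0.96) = -3.96*j^2 - 0.97*j + 1.68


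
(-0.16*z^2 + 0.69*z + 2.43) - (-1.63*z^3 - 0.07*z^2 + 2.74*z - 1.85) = 1.63*z^3 - 0.09*z^2 - 2.05*z + 4.28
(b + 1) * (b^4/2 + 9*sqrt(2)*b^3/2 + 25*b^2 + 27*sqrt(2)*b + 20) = b^5/2 + b^4/2 + 9*sqrt(2)*b^4/2 + 9*sqrt(2)*b^3/2 + 25*b^3 + 25*b^2 + 27*sqrt(2)*b^2 + 20*b + 27*sqrt(2)*b + 20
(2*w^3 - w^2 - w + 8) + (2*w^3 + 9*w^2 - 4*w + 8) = 4*w^3 + 8*w^2 - 5*w + 16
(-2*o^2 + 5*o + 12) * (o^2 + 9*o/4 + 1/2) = -2*o^4 + o^3/2 + 89*o^2/4 + 59*o/2 + 6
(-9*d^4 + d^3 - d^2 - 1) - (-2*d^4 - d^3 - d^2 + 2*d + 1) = -7*d^4 + 2*d^3 - 2*d - 2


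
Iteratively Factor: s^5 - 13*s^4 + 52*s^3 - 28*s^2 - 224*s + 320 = (s - 5)*(s^4 - 8*s^3 + 12*s^2 + 32*s - 64) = (s - 5)*(s - 2)*(s^3 - 6*s^2 + 32) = (s - 5)*(s - 4)*(s - 2)*(s^2 - 2*s - 8) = (s - 5)*(s - 4)*(s - 2)*(s + 2)*(s - 4)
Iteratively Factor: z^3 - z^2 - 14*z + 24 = (z - 3)*(z^2 + 2*z - 8) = (z - 3)*(z - 2)*(z + 4)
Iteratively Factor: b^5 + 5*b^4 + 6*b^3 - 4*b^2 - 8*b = (b + 2)*(b^4 + 3*b^3 - 4*b) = (b - 1)*(b + 2)*(b^3 + 4*b^2 + 4*b) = (b - 1)*(b + 2)^2*(b^2 + 2*b) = b*(b - 1)*(b + 2)^2*(b + 2)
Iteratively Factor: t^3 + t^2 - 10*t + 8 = (t - 1)*(t^2 + 2*t - 8) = (t - 2)*(t - 1)*(t + 4)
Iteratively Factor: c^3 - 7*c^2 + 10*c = (c)*(c^2 - 7*c + 10) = c*(c - 2)*(c - 5)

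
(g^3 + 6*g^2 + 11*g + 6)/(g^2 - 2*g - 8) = (g^2 + 4*g + 3)/(g - 4)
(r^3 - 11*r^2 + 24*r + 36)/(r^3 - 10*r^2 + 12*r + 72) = (r + 1)/(r + 2)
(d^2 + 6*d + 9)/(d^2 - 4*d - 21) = (d + 3)/(d - 7)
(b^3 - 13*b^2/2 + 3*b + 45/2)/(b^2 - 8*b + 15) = b + 3/2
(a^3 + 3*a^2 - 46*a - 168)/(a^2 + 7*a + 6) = (a^2 - 3*a - 28)/(a + 1)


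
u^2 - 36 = (u - 6)*(u + 6)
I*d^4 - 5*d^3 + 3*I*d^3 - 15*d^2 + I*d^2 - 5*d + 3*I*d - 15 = (d + 3)*(d + I)*(d + 5*I)*(I*d + 1)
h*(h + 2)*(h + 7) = h^3 + 9*h^2 + 14*h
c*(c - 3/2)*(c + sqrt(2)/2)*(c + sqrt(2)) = c^4 - 3*c^3/2 + 3*sqrt(2)*c^3/2 - 9*sqrt(2)*c^2/4 + c^2 - 3*c/2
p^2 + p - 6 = (p - 2)*(p + 3)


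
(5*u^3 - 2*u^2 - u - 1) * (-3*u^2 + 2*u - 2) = -15*u^5 + 16*u^4 - 11*u^3 + 5*u^2 + 2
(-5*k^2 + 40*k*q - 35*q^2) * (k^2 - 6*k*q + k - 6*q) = -5*k^4 + 70*k^3*q - 5*k^3 - 275*k^2*q^2 + 70*k^2*q + 210*k*q^3 - 275*k*q^2 + 210*q^3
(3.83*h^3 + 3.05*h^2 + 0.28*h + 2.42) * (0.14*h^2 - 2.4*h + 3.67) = 0.5362*h^5 - 8.765*h^4 + 6.7753*h^3 + 10.8603*h^2 - 4.7804*h + 8.8814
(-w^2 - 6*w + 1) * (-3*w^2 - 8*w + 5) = 3*w^4 + 26*w^3 + 40*w^2 - 38*w + 5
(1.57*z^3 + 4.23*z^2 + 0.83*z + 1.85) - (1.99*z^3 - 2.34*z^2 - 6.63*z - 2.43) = -0.42*z^3 + 6.57*z^2 + 7.46*z + 4.28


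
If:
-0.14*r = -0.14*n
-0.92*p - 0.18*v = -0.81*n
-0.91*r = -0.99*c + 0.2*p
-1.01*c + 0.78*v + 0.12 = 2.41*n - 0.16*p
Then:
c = 0.21665351069405*v + 0.0389815586641508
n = 0.233514829403664*v + 0.0355328298952247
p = 0.00994240414887793*v + 0.0312843393642739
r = 0.233514829403664*v + 0.0355328298952247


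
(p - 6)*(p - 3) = p^2 - 9*p + 18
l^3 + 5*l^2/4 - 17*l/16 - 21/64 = (l - 3/4)*(l + 1/4)*(l + 7/4)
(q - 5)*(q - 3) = q^2 - 8*q + 15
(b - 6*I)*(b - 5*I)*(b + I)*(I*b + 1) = I*b^4 + 11*b^3 - 29*I*b^2 + 11*b - 30*I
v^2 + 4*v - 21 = (v - 3)*(v + 7)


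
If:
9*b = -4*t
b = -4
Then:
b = -4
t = 9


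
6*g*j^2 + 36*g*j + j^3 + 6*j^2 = j*(6*g + j)*(j + 6)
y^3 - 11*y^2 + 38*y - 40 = (y - 5)*(y - 4)*(y - 2)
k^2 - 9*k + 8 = (k - 8)*(k - 1)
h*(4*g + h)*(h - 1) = 4*g*h^2 - 4*g*h + h^3 - h^2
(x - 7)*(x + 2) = x^2 - 5*x - 14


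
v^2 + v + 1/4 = (v + 1/2)^2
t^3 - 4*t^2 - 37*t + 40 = (t - 8)*(t - 1)*(t + 5)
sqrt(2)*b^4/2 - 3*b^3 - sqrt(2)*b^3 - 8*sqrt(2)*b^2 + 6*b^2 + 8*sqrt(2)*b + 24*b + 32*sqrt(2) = (b - 4)*(b - 4*sqrt(2))*(b + sqrt(2))*(sqrt(2)*b/2 + sqrt(2))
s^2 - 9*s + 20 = (s - 5)*(s - 4)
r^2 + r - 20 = (r - 4)*(r + 5)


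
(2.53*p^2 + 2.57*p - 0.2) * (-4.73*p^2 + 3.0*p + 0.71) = -11.9669*p^4 - 4.5661*p^3 + 10.4523*p^2 + 1.2247*p - 0.142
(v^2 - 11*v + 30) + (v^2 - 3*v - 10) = 2*v^2 - 14*v + 20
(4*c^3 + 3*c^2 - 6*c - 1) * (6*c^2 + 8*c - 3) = 24*c^5 + 50*c^4 - 24*c^3 - 63*c^2 + 10*c + 3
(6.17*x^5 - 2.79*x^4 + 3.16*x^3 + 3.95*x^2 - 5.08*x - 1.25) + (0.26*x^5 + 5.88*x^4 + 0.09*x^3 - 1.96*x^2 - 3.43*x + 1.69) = 6.43*x^5 + 3.09*x^4 + 3.25*x^3 + 1.99*x^2 - 8.51*x + 0.44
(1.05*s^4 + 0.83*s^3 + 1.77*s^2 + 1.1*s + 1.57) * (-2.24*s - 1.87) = -2.352*s^5 - 3.8227*s^4 - 5.5169*s^3 - 5.7739*s^2 - 5.5738*s - 2.9359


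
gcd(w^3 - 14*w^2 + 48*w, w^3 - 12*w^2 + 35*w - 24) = w - 8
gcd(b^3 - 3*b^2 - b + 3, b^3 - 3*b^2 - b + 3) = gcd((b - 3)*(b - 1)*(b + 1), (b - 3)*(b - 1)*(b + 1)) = b^3 - 3*b^2 - b + 3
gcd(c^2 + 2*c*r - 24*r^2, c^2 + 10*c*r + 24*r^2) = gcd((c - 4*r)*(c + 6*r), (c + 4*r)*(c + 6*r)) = c + 6*r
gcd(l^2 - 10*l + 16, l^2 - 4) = l - 2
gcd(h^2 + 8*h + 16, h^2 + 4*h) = h + 4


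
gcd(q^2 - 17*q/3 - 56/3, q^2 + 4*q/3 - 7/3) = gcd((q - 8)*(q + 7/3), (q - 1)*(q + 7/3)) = q + 7/3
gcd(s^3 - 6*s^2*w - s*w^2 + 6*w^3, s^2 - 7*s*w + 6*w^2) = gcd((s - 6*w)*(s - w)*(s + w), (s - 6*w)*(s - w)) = s^2 - 7*s*w + 6*w^2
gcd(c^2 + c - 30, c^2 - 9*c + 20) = c - 5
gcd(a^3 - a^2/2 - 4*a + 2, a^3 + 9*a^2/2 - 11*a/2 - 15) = a - 2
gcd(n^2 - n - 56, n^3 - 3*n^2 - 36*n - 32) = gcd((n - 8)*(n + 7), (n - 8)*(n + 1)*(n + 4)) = n - 8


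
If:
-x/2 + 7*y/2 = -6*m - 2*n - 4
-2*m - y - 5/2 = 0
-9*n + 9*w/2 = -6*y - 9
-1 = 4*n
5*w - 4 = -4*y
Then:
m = 59/32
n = -1/4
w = 23/4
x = -227/16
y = -99/16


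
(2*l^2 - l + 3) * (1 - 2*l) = -4*l^3 + 4*l^2 - 7*l + 3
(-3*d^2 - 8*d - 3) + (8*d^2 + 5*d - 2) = 5*d^2 - 3*d - 5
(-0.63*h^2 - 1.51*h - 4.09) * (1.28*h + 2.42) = -0.8064*h^3 - 3.4574*h^2 - 8.8894*h - 9.8978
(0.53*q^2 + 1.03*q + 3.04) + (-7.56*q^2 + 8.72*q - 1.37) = -7.03*q^2 + 9.75*q + 1.67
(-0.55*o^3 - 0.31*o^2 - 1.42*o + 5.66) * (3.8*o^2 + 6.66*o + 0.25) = -2.09*o^5 - 4.841*o^4 - 7.5981*o^3 + 11.9733*o^2 + 37.3406*o + 1.415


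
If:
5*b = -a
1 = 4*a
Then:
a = 1/4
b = -1/20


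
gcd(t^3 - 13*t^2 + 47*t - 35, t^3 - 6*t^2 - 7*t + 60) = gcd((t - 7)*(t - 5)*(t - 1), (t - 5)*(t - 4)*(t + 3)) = t - 5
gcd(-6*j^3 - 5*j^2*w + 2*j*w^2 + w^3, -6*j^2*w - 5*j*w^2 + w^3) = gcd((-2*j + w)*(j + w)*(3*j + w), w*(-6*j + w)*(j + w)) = j + w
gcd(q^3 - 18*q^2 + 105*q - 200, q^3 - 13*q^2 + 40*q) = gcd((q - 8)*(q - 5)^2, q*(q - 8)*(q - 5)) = q^2 - 13*q + 40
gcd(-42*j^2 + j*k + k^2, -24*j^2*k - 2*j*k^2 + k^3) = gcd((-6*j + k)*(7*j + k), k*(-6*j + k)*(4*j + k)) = 6*j - k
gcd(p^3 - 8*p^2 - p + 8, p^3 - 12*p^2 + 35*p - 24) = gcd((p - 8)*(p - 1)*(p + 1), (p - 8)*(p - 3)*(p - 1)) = p^2 - 9*p + 8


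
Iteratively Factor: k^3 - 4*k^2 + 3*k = (k - 1)*(k^2 - 3*k) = (k - 3)*(k - 1)*(k)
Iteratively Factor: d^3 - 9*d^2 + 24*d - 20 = (d - 2)*(d^2 - 7*d + 10) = (d - 2)^2*(d - 5)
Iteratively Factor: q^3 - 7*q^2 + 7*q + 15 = (q - 3)*(q^2 - 4*q - 5) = (q - 3)*(q + 1)*(q - 5)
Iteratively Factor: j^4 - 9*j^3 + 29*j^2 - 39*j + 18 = (j - 3)*(j^3 - 6*j^2 + 11*j - 6) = (j - 3)*(j - 2)*(j^2 - 4*j + 3) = (j - 3)^2*(j - 2)*(j - 1)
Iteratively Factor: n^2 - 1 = (n + 1)*(n - 1)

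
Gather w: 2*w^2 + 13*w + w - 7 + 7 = 2*w^2 + 14*w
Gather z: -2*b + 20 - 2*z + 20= -2*b - 2*z + 40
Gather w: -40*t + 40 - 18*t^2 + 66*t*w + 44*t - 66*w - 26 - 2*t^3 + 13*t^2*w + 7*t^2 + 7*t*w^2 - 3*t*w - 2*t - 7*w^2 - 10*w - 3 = -2*t^3 - 11*t^2 + 2*t + w^2*(7*t - 7) + w*(13*t^2 + 63*t - 76) + 11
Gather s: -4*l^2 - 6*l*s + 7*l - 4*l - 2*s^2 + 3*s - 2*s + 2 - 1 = -4*l^2 + 3*l - 2*s^2 + s*(1 - 6*l) + 1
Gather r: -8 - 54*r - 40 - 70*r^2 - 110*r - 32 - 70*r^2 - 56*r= -140*r^2 - 220*r - 80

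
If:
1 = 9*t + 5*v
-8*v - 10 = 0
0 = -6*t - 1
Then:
No Solution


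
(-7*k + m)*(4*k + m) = -28*k^2 - 3*k*m + m^2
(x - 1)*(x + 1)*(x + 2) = x^3 + 2*x^2 - x - 2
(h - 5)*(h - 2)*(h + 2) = h^3 - 5*h^2 - 4*h + 20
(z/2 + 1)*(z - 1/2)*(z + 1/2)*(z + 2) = z^4/2 + 2*z^3 + 15*z^2/8 - z/2 - 1/2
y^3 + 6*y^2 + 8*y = y*(y + 2)*(y + 4)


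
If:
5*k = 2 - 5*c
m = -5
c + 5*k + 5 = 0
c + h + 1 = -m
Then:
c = 7/4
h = 9/4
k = -27/20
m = -5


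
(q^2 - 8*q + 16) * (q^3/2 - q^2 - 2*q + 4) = q^5/2 - 5*q^4 + 14*q^3 + 4*q^2 - 64*q + 64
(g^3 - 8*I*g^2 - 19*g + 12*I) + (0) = g^3 - 8*I*g^2 - 19*g + 12*I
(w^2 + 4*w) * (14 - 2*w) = -2*w^3 + 6*w^2 + 56*w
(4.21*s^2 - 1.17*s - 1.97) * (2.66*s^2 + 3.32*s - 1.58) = 11.1986*s^4 + 10.865*s^3 - 15.7764*s^2 - 4.6918*s + 3.1126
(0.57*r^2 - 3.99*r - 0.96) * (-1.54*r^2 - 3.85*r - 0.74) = -0.8778*r^4 + 3.9501*r^3 + 16.4181*r^2 + 6.6486*r + 0.7104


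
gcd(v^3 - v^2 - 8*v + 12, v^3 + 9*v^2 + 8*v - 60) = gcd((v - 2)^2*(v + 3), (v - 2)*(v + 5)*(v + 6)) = v - 2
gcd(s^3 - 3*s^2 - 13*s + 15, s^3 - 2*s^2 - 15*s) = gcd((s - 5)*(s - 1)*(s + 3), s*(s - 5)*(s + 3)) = s^2 - 2*s - 15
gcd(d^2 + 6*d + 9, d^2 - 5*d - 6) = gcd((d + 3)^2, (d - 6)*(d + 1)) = 1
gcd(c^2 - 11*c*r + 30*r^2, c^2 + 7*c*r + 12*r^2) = 1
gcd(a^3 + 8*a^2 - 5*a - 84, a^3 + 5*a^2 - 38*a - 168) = a^2 + 11*a + 28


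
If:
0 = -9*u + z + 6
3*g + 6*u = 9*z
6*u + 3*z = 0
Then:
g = -48/11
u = 6/11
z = -12/11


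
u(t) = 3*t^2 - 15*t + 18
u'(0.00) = -15.00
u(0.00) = 18.00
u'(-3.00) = -33.00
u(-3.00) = 90.00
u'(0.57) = -11.58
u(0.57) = 10.42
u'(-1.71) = -25.26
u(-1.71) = 52.42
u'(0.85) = -9.90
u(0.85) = 7.42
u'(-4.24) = -40.44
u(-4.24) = 135.53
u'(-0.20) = -16.20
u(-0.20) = 21.12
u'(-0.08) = -15.48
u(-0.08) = 19.22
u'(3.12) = 3.72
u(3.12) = 0.40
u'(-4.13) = -39.78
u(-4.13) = 131.12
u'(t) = 6*t - 15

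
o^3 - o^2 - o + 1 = (o - 1)^2*(o + 1)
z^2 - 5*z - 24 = (z - 8)*(z + 3)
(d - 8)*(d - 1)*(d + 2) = d^3 - 7*d^2 - 10*d + 16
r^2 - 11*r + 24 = (r - 8)*(r - 3)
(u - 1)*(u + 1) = u^2 - 1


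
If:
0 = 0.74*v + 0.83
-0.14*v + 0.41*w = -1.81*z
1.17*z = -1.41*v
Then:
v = -1.12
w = -6.35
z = 1.35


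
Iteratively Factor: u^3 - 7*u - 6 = (u - 3)*(u^2 + 3*u + 2) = (u - 3)*(u + 1)*(u + 2)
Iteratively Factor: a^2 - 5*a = (a - 5)*(a)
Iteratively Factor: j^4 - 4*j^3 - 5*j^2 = (j + 1)*(j^3 - 5*j^2) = j*(j + 1)*(j^2 - 5*j) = j^2*(j + 1)*(j - 5)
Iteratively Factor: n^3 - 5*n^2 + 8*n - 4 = (n - 1)*(n^2 - 4*n + 4) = (n - 2)*(n - 1)*(n - 2)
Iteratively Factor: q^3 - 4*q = (q - 2)*(q^2 + 2*q) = q*(q - 2)*(q + 2)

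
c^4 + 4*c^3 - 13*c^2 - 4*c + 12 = (c - 2)*(c - 1)*(c + 1)*(c + 6)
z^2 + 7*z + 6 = (z + 1)*(z + 6)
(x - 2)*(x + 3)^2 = x^3 + 4*x^2 - 3*x - 18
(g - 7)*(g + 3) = g^2 - 4*g - 21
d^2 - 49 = (d - 7)*(d + 7)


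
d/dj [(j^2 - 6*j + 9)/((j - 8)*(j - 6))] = 2*(-4*j^2 + 39*j - 81)/(j^4 - 28*j^3 + 292*j^2 - 1344*j + 2304)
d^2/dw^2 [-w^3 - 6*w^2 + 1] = -6*w - 12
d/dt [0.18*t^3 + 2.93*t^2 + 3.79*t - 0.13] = 0.54*t^2 + 5.86*t + 3.79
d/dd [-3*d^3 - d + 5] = -9*d^2 - 1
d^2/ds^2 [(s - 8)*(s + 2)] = 2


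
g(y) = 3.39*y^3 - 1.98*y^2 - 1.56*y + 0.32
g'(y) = 10.17*y^2 - 3.96*y - 1.56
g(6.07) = 676.07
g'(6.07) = 349.12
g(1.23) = 1.71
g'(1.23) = 8.96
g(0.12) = 0.11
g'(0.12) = -1.89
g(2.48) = 35.98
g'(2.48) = 51.17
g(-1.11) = -5.02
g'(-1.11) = 15.37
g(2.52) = 38.07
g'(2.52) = 53.04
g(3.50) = 115.95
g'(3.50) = 109.16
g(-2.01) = -32.07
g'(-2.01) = 47.49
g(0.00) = 0.32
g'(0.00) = -1.56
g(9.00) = 2297.21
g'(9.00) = 786.57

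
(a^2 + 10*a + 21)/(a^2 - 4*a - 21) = (a + 7)/(a - 7)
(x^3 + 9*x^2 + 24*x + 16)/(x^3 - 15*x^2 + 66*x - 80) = (x^3 + 9*x^2 + 24*x + 16)/(x^3 - 15*x^2 + 66*x - 80)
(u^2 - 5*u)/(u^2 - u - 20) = u/(u + 4)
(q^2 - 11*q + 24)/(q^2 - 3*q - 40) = (q - 3)/(q + 5)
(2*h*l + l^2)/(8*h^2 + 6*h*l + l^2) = l/(4*h + l)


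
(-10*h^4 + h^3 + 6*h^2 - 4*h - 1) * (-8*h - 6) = 80*h^5 + 52*h^4 - 54*h^3 - 4*h^2 + 32*h + 6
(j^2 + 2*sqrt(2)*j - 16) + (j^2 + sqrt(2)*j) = 2*j^2 + 3*sqrt(2)*j - 16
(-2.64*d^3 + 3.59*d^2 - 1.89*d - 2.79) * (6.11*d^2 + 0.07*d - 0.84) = -16.1304*d^5 + 21.7501*d^4 - 9.079*d^3 - 20.1948*d^2 + 1.3923*d + 2.3436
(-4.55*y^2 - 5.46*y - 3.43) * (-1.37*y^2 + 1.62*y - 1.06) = 6.2335*y^4 + 0.1092*y^3 + 0.676900000000001*y^2 + 0.231*y + 3.6358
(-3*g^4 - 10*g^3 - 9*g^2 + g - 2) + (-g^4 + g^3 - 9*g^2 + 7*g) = -4*g^4 - 9*g^3 - 18*g^2 + 8*g - 2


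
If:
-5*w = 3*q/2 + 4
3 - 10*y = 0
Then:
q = -10*w/3 - 8/3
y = 3/10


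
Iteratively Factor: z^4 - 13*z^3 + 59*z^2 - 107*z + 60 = (z - 5)*(z^3 - 8*z^2 + 19*z - 12) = (z - 5)*(z - 1)*(z^2 - 7*z + 12) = (z - 5)*(z - 3)*(z - 1)*(z - 4)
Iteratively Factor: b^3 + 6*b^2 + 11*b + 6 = (b + 2)*(b^2 + 4*b + 3) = (b + 1)*(b + 2)*(b + 3)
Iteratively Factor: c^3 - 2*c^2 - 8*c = (c + 2)*(c^2 - 4*c) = (c - 4)*(c + 2)*(c)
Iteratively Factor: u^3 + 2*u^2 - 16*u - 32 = (u + 2)*(u^2 - 16) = (u + 2)*(u + 4)*(u - 4)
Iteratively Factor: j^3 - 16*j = (j - 4)*(j^2 + 4*j) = j*(j - 4)*(j + 4)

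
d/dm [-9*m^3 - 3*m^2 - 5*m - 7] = -27*m^2 - 6*m - 5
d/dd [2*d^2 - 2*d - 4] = 4*d - 2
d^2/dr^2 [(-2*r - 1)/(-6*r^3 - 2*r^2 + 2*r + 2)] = ((2*r + 1)*(9*r^2 + 2*r - 1)^2 + (-18*r^2 - 4*r - (2*r + 1)*(9*r + 1) + 2)*(3*r^3 + r^2 - r - 1))/(3*r^3 + r^2 - r - 1)^3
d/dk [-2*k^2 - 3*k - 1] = -4*k - 3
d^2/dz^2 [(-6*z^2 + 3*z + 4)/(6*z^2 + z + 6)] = 4*(72*z^3 + 540*z^2 - 126*z - 187)/(216*z^6 + 108*z^5 + 666*z^4 + 217*z^3 + 666*z^2 + 108*z + 216)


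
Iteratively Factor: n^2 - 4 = (n + 2)*(n - 2)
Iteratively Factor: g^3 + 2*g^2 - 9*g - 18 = (g + 2)*(g^2 - 9) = (g + 2)*(g + 3)*(g - 3)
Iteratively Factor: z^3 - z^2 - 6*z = (z - 3)*(z^2 + 2*z) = (z - 3)*(z + 2)*(z)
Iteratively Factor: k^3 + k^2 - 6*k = (k)*(k^2 + k - 6) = k*(k - 2)*(k + 3)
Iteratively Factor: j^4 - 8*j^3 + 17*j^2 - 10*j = (j - 1)*(j^3 - 7*j^2 + 10*j) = (j - 5)*(j - 1)*(j^2 - 2*j) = j*(j - 5)*(j - 1)*(j - 2)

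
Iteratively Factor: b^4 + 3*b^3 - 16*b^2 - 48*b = (b)*(b^3 + 3*b^2 - 16*b - 48) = b*(b + 4)*(b^2 - b - 12) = b*(b - 4)*(b + 4)*(b + 3)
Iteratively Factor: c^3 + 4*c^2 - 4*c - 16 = (c + 2)*(c^2 + 2*c - 8) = (c - 2)*(c + 2)*(c + 4)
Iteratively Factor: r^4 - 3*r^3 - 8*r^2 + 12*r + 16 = (r - 4)*(r^3 + r^2 - 4*r - 4) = (r - 4)*(r + 2)*(r^2 - r - 2) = (r - 4)*(r + 1)*(r + 2)*(r - 2)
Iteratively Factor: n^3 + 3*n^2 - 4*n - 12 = (n + 3)*(n^2 - 4) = (n + 2)*(n + 3)*(n - 2)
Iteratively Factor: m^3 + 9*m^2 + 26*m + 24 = (m + 4)*(m^2 + 5*m + 6) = (m + 2)*(m + 4)*(m + 3)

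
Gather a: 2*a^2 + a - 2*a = 2*a^2 - a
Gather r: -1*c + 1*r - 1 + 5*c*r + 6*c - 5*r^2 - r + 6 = 5*c*r + 5*c - 5*r^2 + 5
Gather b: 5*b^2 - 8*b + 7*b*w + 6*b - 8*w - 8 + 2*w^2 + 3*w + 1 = 5*b^2 + b*(7*w - 2) + 2*w^2 - 5*w - 7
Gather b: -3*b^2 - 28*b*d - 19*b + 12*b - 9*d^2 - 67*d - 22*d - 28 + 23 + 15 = -3*b^2 + b*(-28*d - 7) - 9*d^2 - 89*d + 10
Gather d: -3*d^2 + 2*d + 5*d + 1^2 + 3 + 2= -3*d^2 + 7*d + 6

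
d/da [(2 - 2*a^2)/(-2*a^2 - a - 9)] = 2*(a^2 + 22*a + 1)/(4*a^4 + 4*a^3 + 37*a^2 + 18*a + 81)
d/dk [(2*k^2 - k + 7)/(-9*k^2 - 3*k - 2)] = (-15*k^2 + 118*k + 23)/(81*k^4 + 54*k^3 + 45*k^2 + 12*k + 4)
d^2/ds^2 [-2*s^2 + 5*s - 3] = -4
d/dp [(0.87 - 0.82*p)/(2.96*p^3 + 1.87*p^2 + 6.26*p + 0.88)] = (4.8544*p^3 - 6.1922*p^2 - 3.2538*p - 6.1678)/(8.7616*p^6 + 11.0704*p^5 + 40.5561*p^4 + 28.622*p^3 + 42.4788*p^2 + 11.0176*p + 0.7744)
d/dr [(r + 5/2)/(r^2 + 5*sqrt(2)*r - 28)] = (r^2 + 5*sqrt(2)*r - (2*r + 5)*(2*r + 5*sqrt(2))/2 - 28)/(r^2 + 5*sqrt(2)*r - 28)^2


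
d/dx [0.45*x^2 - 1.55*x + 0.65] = 0.9*x - 1.55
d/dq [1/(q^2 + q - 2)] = (-2*q - 1)/(q^2 + q - 2)^2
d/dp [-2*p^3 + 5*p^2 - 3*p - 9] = -6*p^2 + 10*p - 3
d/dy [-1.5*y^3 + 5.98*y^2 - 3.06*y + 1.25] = -4.5*y^2 + 11.96*y - 3.06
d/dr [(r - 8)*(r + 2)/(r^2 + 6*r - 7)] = 6*(2*r^2 + 3*r + 23)/(r^4 + 12*r^3 + 22*r^2 - 84*r + 49)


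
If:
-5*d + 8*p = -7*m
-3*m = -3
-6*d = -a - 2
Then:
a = 48*p/5 + 32/5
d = 8*p/5 + 7/5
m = 1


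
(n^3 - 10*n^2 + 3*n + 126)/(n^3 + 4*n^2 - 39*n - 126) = (n - 7)/(n + 7)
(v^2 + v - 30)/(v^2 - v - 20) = (v + 6)/(v + 4)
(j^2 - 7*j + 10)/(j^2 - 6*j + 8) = (j - 5)/(j - 4)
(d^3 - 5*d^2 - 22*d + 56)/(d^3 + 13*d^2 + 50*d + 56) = (d^2 - 9*d + 14)/(d^2 + 9*d + 14)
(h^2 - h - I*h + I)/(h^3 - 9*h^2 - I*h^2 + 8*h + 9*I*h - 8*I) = 1/(h - 8)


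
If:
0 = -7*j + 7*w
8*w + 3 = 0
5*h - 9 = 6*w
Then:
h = 27/20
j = -3/8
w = -3/8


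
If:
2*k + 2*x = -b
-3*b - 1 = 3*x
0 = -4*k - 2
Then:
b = -5/3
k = -1/2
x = 4/3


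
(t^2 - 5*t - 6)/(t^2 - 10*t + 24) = (t + 1)/(t - 4)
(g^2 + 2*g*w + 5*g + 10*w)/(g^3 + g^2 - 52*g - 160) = (g + 2*w)/(g^2 - 4*g - 32)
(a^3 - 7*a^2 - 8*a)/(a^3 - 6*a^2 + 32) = a*(a^2 - 7*a - 8)/(a^3 - 6*a^2 + 32)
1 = 1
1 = 1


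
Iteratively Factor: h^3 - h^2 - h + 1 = (h - 1)*(h^2 - 1) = (h - 1)^2*(h + 1)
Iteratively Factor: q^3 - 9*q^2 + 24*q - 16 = (q - 4)*(q^2 - 5*q + 4) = (q - 4)^2*(q - 1)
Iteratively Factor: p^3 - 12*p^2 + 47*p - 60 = (p - 3)*(p^2 - 9*p + 20) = (p - 5)*(p - 3)*(p - 4)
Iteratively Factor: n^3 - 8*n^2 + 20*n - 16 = (n - 4)*(n^2 - 4*n + 4) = (n - 4)*(n - 2)*(n - 2)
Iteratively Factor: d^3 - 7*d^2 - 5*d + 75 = (d - 5)*(d^2 - 2*d - 15) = (d - 5)^2*(d + 3)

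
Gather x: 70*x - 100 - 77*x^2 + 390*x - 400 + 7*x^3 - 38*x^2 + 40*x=7*x^3 - 115*x^2 + 500*x - 500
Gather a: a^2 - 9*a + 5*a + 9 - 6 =a^2 - 4*a + 3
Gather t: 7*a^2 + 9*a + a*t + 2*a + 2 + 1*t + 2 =7*a^2 + 11*a + t*(a + 1) + 4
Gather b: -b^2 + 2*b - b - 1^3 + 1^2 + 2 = -b^2 + b + 2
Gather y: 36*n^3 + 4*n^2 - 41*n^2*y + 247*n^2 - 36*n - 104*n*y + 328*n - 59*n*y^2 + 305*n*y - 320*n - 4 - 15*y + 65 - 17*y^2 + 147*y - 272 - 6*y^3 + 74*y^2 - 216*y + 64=36*n^3 + 251*n^2 - 28*n - 6*y^3 + y^2*(57 - 59*n) + y*(-41*n^2 + 201*n - 84) - 147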